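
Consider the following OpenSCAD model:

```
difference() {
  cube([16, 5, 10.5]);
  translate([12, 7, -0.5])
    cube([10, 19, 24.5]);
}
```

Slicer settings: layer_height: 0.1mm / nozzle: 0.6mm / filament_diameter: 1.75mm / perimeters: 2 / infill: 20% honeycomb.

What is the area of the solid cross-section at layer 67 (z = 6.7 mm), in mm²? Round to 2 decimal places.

80.00 mm²

At z = 6.7 mm: the cube (footprint 16×5) is included at this height (area 80.00 mm²); the cube at (12, 7) is present — its section is the full 10×19 rectangle (area 190.00 mm²); After the difference (first − rest): starting from the 16×5 cube (80.00 mm²), the 10×19 cube at (12, 7) misses the remaining region (no effect) — area = 80.00 mm². Overall, the cross-section is a single solid region. Net area = 80.00 mm².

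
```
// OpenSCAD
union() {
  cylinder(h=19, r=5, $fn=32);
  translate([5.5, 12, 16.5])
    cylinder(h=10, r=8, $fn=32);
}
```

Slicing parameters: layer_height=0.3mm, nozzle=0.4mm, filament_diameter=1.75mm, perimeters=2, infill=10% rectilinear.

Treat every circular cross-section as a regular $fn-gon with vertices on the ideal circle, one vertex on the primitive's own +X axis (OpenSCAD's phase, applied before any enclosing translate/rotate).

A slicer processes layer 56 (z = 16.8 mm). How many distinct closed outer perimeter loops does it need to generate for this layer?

At z = 16.8 mm: the r=5 cylinder contributes a regular 32-gon of circumradius 5; the r=8 cylinder at (5.5, 12) gives a regular 32-gon of circumradius 8 (constant along its height); Merging all regions: the 2 present regions are separate (no shared area or edge), so areas and boundary lengths simply add and each stays a separate island — 2 connected regions. The result has 2 disconnected regions.

2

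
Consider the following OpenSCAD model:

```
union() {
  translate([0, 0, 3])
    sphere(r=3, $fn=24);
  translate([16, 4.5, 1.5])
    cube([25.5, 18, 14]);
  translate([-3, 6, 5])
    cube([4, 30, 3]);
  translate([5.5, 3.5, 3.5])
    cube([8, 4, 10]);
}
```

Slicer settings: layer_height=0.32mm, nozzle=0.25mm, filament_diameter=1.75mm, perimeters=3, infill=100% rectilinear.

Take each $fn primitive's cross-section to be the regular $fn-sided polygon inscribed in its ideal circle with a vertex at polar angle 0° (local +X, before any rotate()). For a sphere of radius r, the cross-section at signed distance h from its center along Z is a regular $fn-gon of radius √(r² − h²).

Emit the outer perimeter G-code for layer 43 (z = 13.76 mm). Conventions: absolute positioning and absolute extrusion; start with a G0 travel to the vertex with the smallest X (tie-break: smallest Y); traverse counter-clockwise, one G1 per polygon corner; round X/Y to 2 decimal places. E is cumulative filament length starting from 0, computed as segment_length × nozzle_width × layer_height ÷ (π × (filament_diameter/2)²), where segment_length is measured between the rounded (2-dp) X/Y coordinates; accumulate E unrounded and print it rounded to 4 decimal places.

At z = 13.76 mm: the sphere does not reach this height (|z−center|=10.760 > r=3); the cube at (16, 4.5) is present — its section is the full 25.5×18 rectangle; the cube at (-3, 6) is not intersected at this z (z outside [5, 8]); the cube at (5.5, 3.5) is absent (z outside [3.5, 13.5]); Combining (union): only the 25.5×18 cube at (16, 4.5) is present, so the union is just that shape — 1 connected region. The outline is a single polygon with 4 vertices. Extrusion per mm of travel: 0.25 × 0.32 / (π × 0.875²) = 0.033260. Accumulating E over each segment gives final E = 2.8936.

G0 X16.00 Y4.50 Z13.76
G1 X41.50 Y4.50 E0.8481
G1 X41.50 Y22.50 E1.4468
G1 X16.00 Y22.50 E2.2949
G1 X16.00 Y4.50 E2.8936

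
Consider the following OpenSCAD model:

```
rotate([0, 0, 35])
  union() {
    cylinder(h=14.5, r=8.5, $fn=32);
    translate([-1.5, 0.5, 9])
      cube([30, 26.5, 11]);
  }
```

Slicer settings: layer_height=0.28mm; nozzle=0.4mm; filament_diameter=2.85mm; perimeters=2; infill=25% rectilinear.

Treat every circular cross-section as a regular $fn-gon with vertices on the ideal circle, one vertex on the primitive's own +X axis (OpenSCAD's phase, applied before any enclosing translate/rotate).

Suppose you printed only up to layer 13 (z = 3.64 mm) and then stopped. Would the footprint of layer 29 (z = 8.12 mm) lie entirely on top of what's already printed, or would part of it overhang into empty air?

Compare the two slices. At z = 3.64: the r=8.5 cylinder contributes a regular 32-gon of circumradius 8.5 (area = (32/2)·8.500²·sin(360°/32) = 225.52 mm²); the cube at (-1.5, 0.5) is absent (z outside [9, 20]); Merging all regions: only the r=8.5 cylinder is present, so the union is just that shape — area = 225.52 mm²; (whole slice rotated 35° about Z — lengths, areas and connectivity unchanged). At z = 8.12: the r=8.5 cylinder contributes a regular 32-gon of circumradius 8.5 (area = (32/2)·8.500²·sin(360°/32) = 225.52 mm²); the cube at (-1.5, 0.5) is absent (z outside [9, 20]); Merging all regions: only the r=8.5 cylinder is present, so the union is just that shape — area = 225.52 mm²; (rotated 35° about Z; rotation is an isometry so areas/perimeters/island counts are preserved). Checking containment: the cross-section at z = 8.12 is a subset of the cross-section at z = 3.64.

entirely on top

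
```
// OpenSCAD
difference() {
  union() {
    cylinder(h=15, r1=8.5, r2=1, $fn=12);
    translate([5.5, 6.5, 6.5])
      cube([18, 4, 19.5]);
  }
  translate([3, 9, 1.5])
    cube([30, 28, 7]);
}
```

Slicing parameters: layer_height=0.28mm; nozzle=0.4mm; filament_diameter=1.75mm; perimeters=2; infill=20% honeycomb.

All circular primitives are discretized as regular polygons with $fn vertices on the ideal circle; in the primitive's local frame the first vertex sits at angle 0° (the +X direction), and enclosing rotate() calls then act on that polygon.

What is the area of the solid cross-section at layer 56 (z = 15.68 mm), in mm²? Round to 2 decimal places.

At z = 15.68 mm: the cone is absent (z outside [0, 15]); the cube at (5.5, 6.5) (footprint 18×4) is included at this height (area 72.00 mm²); Merging all regions: only the 18×4 cube at (5.5, 6.5) is present, so the union is just that shape — area = 72.00 mm²; the cube at (3, 9) is not intersected at this z (z outside [1.5, 8.5]); After the difference (first − rest): none of the subtracted shapes is present at this height, so that combined region is unchanged — area = 72.00 mm². Overall, the cross-section is a single solid region. Net area = 72.00 mm².

72.00 mm²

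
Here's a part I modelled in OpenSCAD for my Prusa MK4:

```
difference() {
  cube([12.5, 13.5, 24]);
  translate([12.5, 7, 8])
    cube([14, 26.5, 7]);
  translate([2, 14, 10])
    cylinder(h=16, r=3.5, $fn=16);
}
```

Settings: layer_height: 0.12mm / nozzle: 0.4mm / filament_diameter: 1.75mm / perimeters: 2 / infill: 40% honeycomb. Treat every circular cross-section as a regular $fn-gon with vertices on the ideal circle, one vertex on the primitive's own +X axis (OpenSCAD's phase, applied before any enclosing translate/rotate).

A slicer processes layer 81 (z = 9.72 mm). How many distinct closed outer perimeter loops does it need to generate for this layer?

At z = 9.72 mm: the 12.5×13.5 cube contributes its full rectangle; the 14×26.5 cube at (12.5, 7) contributes its full rectangle; the cylinder at (2, 14) is not intersected at this z (z outside [10, 26]); Subtracting the remaining from the first: starting from the 12.5×13.5 cube, the 14×26.5 cube at (12.5, 7) misses the remaining region (no effect) — 1 connected region. The result has 1 disconnected region.

1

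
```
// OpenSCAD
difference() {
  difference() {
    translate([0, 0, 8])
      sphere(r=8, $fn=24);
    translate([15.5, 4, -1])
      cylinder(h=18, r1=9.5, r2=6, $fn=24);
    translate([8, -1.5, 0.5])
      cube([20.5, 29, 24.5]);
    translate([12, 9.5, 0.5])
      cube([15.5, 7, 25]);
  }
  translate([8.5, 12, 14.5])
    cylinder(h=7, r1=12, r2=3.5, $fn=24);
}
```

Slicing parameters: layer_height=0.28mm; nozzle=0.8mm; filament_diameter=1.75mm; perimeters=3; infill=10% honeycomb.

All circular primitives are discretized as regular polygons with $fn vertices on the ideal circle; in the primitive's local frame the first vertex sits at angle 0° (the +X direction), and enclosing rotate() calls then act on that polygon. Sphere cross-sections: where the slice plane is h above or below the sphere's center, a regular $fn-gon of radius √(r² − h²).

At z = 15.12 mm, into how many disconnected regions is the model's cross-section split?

1

At z = 15.12 mm: the r=8 sphere contributes a regular 24-gon of circumradius √(8²−7.12²) = 3.648; the cone at (15.5, 4) (r1=9.5→r2=6) has section circumradius 6.366 here — a regular 24-gon; the cube at (8, -1.5) (footprint 20.5×29) is included at this height; the cube at (12, 9.5) (footprint 15.5×7) is included at this height; Subtracting the remaining from the first: starting from the r=8 sphere, the cone at (15.5, 4) misses the remaining region (no effect); the 20.5×29 cube at (8, -1.5) misses the remaining region (no effect); the 15.5×7 cube at (12, 9.5) misses the remaining region (no effect) — 1 connected region; the cone at (8.5, 12) contributes a regular 24-gon of circumradius 11.247 (interpolated between r1=12 and r2=3.5 at t=0.089); After the difference (first − rest): starting from the result so far, the cone at (8.5, 12) partially overlaps it — only the 0.09 mm² overlap (of its 392.88 mm²) is removed, clipping the outline — 1 connected region. The result has 1 disconnected region.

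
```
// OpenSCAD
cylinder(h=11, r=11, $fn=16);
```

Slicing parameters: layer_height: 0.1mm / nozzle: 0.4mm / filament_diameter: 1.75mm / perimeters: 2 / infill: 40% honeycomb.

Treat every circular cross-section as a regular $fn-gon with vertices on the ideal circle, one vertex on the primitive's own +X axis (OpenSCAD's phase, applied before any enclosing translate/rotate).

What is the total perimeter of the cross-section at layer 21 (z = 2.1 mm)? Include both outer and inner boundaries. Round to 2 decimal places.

68.67 mm

At z = 2.1 mm: the cylinder: section is a regular 16-gon, circumradius r=11 (perimeter = 2·16·11.000·sin(180°/16) = 68.67 mm). Overall, the cross-section is a single solid region. Total boundary length (outer) = 68.67 mm.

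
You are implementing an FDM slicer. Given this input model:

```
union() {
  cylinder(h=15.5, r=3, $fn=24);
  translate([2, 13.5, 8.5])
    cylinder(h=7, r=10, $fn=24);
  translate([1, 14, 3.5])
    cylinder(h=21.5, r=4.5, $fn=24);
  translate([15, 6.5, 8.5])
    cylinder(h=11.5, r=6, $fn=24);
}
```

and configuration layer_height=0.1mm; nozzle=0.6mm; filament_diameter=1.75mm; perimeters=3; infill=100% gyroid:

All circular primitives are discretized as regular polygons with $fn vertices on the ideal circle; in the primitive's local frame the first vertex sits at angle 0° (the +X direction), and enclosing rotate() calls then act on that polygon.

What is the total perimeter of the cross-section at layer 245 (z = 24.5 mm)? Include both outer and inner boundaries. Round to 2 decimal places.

At z = 24.5 mm: the cylinder is absent (z outside [0, 15.5]); the cylinder at (2, 13.5) does not reach this height (z outside [8.5, 15.5]); the r=4.5 cylinder at (1, 14) gives a regular 24-gon of circumradius 4.5 (constant along its height) (perimeter = 2·24·4.500·sin(180°/24) = 28.19 mm); the cylinder at (15, 6.5) is absent (z outside [8.5, 20]); Taking the union: only the r=4.5 cylinder at (1, 14) is present, so the union is just that shape — boundary = 28.19 mm. Overall, the cross-section is a single solid region. Total boundary length (outer) = 28.19 mm.

28.19 mm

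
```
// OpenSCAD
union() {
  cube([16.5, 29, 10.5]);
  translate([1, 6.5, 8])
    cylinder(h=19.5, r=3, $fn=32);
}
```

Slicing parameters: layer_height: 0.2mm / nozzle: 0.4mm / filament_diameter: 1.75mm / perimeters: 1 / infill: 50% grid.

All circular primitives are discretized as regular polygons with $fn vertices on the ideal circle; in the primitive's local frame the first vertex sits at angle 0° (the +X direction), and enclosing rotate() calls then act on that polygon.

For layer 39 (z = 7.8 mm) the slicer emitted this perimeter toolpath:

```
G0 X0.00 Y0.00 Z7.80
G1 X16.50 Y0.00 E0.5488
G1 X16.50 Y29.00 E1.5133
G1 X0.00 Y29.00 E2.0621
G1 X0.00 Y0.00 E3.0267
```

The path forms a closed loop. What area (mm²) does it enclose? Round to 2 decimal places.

Apply the shoelace formula to the sequence of (X, Y) vertices; enclosed area = 478.50 mm².

478.50 mm²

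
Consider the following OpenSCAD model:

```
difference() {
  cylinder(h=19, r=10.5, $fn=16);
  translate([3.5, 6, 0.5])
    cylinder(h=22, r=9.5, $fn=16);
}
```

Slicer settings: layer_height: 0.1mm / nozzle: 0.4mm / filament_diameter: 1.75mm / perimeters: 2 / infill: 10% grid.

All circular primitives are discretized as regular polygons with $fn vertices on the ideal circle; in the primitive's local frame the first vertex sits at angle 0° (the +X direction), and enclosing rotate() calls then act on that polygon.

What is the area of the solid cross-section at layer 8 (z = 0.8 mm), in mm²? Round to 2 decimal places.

166.30 mm²

At z = 0.8 mm: the r=10.5 cylinder contributes a regular 16-gon of circumradius 10.5 (area = (16/2)·10.500²·sin(360°/16) = 337.53 mm²); the r=9.5 cylinder at (3.5, 6) contributes a regular 16-gon of circumradius 9.5 (area = (16/2)·9.500²·sin(360°/16) = 276.30 mm²); Subtracting the remaining from the first: starting from the r=10.5 cylinder (337.53 mm²), the r=9.5 cylinder at (3.5, 6) partially overlaps it — only the 171.23 mm² overlap (of its 276.30 mm²) is removed, clipping the outline — area = 166.30 mm². Overall, the cross-section is a single solid region. Net area = 166.30 mm².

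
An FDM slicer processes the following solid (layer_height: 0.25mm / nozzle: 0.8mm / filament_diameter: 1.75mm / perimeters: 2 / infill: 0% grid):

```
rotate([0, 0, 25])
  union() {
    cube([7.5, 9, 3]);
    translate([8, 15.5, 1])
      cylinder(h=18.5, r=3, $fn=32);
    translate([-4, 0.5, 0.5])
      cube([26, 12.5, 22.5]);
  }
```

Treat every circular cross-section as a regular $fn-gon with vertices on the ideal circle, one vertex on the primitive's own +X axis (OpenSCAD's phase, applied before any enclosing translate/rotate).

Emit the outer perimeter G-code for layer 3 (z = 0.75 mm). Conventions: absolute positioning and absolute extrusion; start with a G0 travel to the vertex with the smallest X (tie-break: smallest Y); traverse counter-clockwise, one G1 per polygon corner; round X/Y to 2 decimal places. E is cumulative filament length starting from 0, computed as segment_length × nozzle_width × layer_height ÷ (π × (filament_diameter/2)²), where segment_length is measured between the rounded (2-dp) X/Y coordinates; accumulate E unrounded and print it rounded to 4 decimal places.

At z = 0.75 mm: the cube is present — its section is the full 7.5×9 rectangle; the cylinder at (8, 15.5) does not reach this height (z outside [1, 19.5]); the cube at (-4, 0.5) (footprint 26×12.5) is included at this height; Taking the union: the regions partially overlap (shared area 63.75 mm²), so overlapping operands fuse into one piece — 1 connected region; (rotated 25° about Z; rotation is an isometry so areas/perimeters/island counts are preserved). The outline is a single polygon with 8 vertices. Extrusion per mm of travel: 0.8 × 0.25 / (π × 0.875²) = 0.083150. Accumulating E over each segment gives final E = 6.4858.

G0 X-9.12 Y10.09 Z0.75
G1 X-3.84 Y-1.24 E1.0394
G1 X-0.21 Y0.45 E1.3723
G1 X0.00 Y0.00 E1.4136
G1 X6.80 Y3.17 E2.0374
G1 X6.59 Y3.62 E2.0787
G1 X19.73 Y9.75 E3.2844
G1 X14.44 Y21.08 E4.3241
G1 X-9.12 Y10.09 E6.4858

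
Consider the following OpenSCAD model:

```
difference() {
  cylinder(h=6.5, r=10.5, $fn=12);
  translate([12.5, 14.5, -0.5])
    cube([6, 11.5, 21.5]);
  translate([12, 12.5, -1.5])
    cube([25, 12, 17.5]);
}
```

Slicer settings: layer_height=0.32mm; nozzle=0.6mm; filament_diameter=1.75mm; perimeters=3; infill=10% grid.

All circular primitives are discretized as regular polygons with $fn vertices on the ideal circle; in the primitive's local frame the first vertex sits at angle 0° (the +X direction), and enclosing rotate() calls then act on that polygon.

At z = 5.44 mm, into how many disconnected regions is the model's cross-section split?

At z = 5.44 mm: the r=10.5 cylinder gives a regular 12-gon of circumradius 10.5 (constant along its height); the 6×11.5 cube at (12.5, 14.5) contributes its full rectangle; the cube at (12, 12.5) is present — its section is the full 25×12 rectangle; Taking the first minus the rest: starting from the r=10.5 cylinder, the 6×11.5 cube at (12.5, 14.5) misses the remaining region (no effect); the 25×12 cube at (12, 12.5) misses the remaining region (no effect) — 1 connected region. The result has 1 disconnected region.

1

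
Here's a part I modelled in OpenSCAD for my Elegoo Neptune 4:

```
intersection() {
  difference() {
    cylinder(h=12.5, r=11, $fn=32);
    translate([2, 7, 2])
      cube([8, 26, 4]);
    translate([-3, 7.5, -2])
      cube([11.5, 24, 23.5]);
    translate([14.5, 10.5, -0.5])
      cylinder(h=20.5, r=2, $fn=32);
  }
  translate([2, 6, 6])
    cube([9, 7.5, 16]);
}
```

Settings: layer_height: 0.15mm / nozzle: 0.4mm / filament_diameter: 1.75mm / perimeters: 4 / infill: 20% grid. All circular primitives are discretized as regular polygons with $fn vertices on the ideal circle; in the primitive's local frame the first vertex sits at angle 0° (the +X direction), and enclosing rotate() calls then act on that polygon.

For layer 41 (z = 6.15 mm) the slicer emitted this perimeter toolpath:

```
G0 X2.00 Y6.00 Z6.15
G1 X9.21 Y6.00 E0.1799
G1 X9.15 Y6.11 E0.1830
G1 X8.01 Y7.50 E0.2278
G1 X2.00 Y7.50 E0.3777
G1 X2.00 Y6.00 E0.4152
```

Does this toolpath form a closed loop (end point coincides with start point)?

Start point (G0): (2.00, 6.00). End point (last G1): the path returns to the start — closed.

yes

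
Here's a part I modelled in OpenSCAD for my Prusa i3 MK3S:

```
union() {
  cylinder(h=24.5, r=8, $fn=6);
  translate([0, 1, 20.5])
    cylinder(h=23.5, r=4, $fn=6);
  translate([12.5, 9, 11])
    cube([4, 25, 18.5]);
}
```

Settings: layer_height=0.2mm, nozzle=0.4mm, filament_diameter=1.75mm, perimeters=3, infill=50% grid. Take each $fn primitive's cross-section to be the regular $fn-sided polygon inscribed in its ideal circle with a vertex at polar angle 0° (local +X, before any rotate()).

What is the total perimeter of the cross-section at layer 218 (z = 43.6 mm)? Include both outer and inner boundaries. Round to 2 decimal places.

24.00 mm

At z = 43.6 mm: the cylinder is absent (z outside [0, 24.5]); the r=4 cylinder at (0, 1) gives a regular 6-gon of circumradius 4 (constant along its height) (perimeter = 2·6·4.000·sin(180°/6) = 24.00 mm); the cube at (12.5, 9) is not intersected at this z (z outside [11, 29.5]); Combining (union): only the r=4 cylinder at (0, 1) is present, so the union is just that shape — boundary = 24.00 mm. Overall, the cross-section is a single solid region. Total boundary length (outer) = 24.00 mm.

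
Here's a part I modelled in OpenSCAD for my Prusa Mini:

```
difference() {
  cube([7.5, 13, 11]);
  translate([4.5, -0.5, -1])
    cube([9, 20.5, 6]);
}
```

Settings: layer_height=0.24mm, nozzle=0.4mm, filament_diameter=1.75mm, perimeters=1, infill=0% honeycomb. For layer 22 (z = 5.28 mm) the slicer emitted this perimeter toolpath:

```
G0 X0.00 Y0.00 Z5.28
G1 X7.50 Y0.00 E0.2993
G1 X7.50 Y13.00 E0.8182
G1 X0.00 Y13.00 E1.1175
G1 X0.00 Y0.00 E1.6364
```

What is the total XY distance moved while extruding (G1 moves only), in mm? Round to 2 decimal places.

41.00 mm

Sum the Euclidean lengths of each G1 segment: total = 41.00 mm.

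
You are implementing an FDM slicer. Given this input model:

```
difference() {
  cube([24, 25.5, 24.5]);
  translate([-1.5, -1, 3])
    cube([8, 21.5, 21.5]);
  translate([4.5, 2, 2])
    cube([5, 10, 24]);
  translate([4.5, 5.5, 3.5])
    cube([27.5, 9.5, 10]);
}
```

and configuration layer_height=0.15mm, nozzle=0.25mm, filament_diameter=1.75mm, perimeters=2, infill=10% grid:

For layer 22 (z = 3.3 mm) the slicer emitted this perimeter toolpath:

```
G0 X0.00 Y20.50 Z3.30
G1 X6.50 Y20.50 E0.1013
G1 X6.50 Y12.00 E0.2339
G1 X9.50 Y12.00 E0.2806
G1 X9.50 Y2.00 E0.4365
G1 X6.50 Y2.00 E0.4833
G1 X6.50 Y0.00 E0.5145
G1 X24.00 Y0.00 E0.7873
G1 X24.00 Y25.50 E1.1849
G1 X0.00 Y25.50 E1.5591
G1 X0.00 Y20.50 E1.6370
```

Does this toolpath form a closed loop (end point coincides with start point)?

Start point (G0): (0.00, 20.50). End point (last G1): the path returns to the start — closed.

yes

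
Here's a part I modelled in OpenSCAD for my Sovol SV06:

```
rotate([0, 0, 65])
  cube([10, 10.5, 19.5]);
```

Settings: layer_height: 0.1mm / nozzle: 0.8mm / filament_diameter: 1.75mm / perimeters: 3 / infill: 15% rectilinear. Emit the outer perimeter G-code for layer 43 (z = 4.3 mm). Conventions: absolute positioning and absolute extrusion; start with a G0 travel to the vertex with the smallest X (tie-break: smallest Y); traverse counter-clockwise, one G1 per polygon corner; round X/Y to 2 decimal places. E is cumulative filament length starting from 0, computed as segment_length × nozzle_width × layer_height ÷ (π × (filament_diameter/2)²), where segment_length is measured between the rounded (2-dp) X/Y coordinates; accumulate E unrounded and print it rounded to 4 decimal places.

At z = 4.3 mm: the cube is present — its section is the full 10×10.5 rectangle; (whole slice rotated 65° about Z — lengths, areas and connectivity unchanged). The outline is a single polygon with 4 vertices. Extrusion per mm of travel: 0.8 × 0.1 / (π × 0.875²) = 0.033260. Accumulating E over each segment gives final E = 1.3639.

G0 X-9.52 Y4.44 Z4.30
G1 X0.00 Y0.00 E0.3494
G1 X4.23 Y9.06 E0.6819
G1 X-5.29 Y13.50 E1.0313
G1 X-9.52 Y4.44 E1.3639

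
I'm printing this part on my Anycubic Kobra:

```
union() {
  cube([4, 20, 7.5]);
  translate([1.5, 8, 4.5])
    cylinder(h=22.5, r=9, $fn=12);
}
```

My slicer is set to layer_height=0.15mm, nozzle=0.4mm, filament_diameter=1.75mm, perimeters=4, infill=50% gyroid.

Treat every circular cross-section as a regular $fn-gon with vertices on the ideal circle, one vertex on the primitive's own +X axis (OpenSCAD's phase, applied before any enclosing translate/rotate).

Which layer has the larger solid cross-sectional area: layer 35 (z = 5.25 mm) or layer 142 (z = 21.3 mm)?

Layer 35 (z = 5.25): the cube is present — its section is the full 4×20 rectangle (area 80.00 mm²); the r=9 cylinder at (1.5, 8) contributes a regular 12-gon of circumradius 9 (area = (12/2)·9.000²·sin(360°/12) = 243.00 mm²); Merging all regions: the regions partially overlap — summed areas 323.00 mm² minus the doubly-counted overlap 66.86 mm² gives 256.14 mm² — area = 256.14 mm². So its area = 256.14 mm². Layer 142 (z = 21.3): the cube is not intersected at this z (z outside [0, 7.5]); the cylinder at (1.5, 8): section is a regular 12-gon, circumradius r=9 (area = (12/2)·9.000²·sin(360°/12) = 243.00 mm²); Combining (union): only the r=9 cylinder at (1.5, 8) is present, so the union is just that shape — area = 243.00 mm². So its area = 243.00 mm². Layer 35 is larger (256.14 vs 243.00 mm²).

layer 35 (z = 5.25 mm)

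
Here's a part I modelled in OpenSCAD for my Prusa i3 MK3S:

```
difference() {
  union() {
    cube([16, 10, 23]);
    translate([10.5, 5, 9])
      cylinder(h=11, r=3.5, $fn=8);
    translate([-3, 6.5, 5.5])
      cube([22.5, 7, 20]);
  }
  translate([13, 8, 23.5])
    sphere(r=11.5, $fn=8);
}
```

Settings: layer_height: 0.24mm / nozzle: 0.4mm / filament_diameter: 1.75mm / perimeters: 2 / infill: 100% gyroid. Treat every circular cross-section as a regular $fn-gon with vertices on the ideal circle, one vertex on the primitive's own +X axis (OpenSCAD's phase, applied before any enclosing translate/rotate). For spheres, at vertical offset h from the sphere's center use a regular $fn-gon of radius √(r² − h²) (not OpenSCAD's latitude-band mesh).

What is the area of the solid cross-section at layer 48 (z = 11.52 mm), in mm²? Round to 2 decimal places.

261.50 mm²

At z = 11.52 mm: the cube is present — its section is the full 16×10 rectangle (area 160.00 mm²); the r=3.5 cylinder at (10.5, 5) contributes a regular 8-gon of circumradius 3.5 (area = (8/2)·3.500²·sin(360°/8) = 34.65 mm²); the cube at (-3, 6.5) is present — its section is the full 22.5×7 rectangle (area 157.50 mm²); Merging all regions: the regions partially overlap — summed areas 352.15 mm² minus the doubly-counted overlap 90.65 mm² gives 261.50 mm² — area = 261.50 mm²; the sphere at (13, 8) does not reach this height (|z−center|=11.980 > r=11.5); Subtracting the remaining from the first: none of the subtracted shapes is present at this height, so that combined region is unchanged — area = 261.50 mm². Overall, the cross-section is a single solid region. Net area = 261.50 mm².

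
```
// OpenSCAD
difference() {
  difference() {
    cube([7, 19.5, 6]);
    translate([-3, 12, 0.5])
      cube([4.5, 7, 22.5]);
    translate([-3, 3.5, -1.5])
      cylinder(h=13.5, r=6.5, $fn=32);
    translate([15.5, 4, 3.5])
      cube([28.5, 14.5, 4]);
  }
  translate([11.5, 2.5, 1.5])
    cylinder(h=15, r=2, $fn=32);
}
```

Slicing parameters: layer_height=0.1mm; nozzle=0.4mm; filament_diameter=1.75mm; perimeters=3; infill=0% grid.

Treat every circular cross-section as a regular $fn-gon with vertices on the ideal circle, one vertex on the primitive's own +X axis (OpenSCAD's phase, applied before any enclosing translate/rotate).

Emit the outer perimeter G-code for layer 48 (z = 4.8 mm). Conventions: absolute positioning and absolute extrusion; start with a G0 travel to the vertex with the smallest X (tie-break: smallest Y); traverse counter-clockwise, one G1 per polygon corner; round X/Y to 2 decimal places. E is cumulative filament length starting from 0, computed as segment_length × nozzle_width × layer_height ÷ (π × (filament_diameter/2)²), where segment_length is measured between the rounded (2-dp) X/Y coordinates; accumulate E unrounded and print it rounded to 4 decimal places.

G0 X0.00 Y9.23 Z4.80
G1 X0.61 Y8.90 E0.0115
G1 X1.60 Y8.10 E0.0327
G1 X2.40 Y7.11 E0.0539
G1 X3.01 Y5.99 E0.0751
G1 X3.38 Y4.77 E0.0963
G1 X3.50 Y3.50 E0.1175
G1 X3.38 Y2.23 E0.1387
G1 X3.01 Y1.01 E0.1599
G1 X2.46 Y0.00 E0.1790
G1 X7.00 Y0.00 E0.2545
G1 X7.00 Y19.50 E0.5788
G1 X0.00 Y19.50 E0.6952
G1 X0.00 Y19.00 E0.7035
G1 X1.50 Y19.00 E0.7285
G1 X1.50 Y12.00 E0.8449
G1 X0.00 Y12.00 E0.8698
G1 X0.00 Y9.23 E0.9159

At z = 4.8 mm: the 7×19.5 cube contributes its full rectangle; the cube at (-3, 12) is present — its section is the full 4.5×7 rectangle; the cylinder at (-3, 3.5): section is a regular 32-gon, circumradius r=6.5; the cube at (15.5, 4) (footprint 28.5×14.5) is included at this height; After the difference (first − rest): starting from the 7×19.5 cube, the 4.5×7 cube at (-3, 12) partially overlaps it — only the 10.50 mm² overlap (of its 31.50 mm²) is removed, clipping the outline; the r=6.5 cylinder at (-3, 3.5) partially overlaps it — only the 25.27 mm² overlap (of its 131.88 mm²) is removed, clipping the outline; the 28.5×14.5 cube at (15.5, 4) misses the remaining region (no effect) — 1 connected region; the cylinder at (11.5, 2.5): section is a regular 32-gon, circumradius r=2; Taking the first minus the rest: starting from the result so far, the r=2 cylinder at (11.5, 2.5) misses the remaining region (no effect) — 1 connected region. The outline is a single polygon with 17 vertices. Extrusion per mm of travel: 0.4 × 0.1 / (π × 0.875²) = 0.016630. Accumulating E over each segment gives final E = 0.9159.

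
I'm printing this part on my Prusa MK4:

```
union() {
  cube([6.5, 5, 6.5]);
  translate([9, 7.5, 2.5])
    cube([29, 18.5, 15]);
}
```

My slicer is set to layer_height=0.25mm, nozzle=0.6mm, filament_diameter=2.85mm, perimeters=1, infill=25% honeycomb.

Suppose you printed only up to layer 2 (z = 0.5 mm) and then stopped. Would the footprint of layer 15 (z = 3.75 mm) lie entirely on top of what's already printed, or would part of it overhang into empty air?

Compare the two slices. At z = 0.5: the 6.5×5 cube contributes its full rectangle (area 32.50 mm²); the cube at (9, 7.5) is absent (z outside [2.5, 17.5]); Taking the union: only the 6.5×5 cube is present, so the union is just that shape — area = 32.50 mm². At z = 3.75: the cube (footprint 6.5×5) is included at this height (area 32.50 mm²); the cube at (9, 7.5) is present — its section is the full 29×18.5 rectangle (area 536.50 mm²); Taking the union: the 2 present regions are separate (no shared area or edge), so areas and boundary lengths simply add and each stays a separate island — area = 569.00 mm². Checking containment: at z = 3.75 the cross-section extends beyond the z = 0.5 cross-section by about 536.50 mm².

part overhangs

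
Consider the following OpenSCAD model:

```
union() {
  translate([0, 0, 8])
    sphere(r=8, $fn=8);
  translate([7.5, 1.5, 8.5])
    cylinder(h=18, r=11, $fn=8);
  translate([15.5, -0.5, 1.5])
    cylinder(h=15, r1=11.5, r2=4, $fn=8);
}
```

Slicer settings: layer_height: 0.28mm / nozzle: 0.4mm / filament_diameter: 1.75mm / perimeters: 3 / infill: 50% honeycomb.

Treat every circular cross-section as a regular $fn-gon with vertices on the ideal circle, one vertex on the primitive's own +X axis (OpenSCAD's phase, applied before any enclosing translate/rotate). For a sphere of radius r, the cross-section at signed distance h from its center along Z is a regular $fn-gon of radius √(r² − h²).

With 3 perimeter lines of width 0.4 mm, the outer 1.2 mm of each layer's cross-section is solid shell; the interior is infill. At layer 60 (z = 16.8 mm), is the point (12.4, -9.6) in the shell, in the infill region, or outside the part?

outside

At z = 16.8 mm: the sphere is not intersected at this z (|z−center|=8.800 > r=8); the cylinder at (7.5, 1.5): section is a regular 8-gon, circumradius r=11; the cone at (15.5, -0.5) is absent (z outside [1.5, 16.5]); Merging all regions: only the r=11 cylinder at (7.5, 1.5) is present, so the union is just that shape — 1 connected region. Overall, the cross-section is a single solid region. The nearest boundary edge runs (7.50, -9.50)→(15.28, -6.28); distance from the point to it = 1.97 mm. The point is not inside any of the regions above, so it lies outside the cross-section (1.97 mm from the nearest boundary).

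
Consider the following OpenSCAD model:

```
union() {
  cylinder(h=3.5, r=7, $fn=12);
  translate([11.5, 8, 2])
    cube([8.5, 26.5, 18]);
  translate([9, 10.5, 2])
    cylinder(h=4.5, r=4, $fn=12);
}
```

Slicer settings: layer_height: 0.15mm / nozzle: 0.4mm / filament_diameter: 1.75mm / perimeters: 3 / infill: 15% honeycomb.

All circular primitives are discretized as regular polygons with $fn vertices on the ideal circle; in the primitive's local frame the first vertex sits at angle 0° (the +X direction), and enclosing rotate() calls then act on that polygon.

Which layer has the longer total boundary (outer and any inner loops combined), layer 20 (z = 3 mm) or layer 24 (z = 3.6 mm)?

Layer 20 (z = 3): the r=7 cylinder gives a regular 12-gon of circumradius 7 (constant along its height) (perimeter = 2·12·7.000·sin(180°/12) = 43.48 mm); the cube at (11.5, 8) (footprint 8.5×26.5) is included at this height (perimeter 70.00 mm); the r=4 cylinder at (9, 10.5) gives a regular 12-gon of circumradius 4 (constant along its height) (perimeter = 2·12·4.000·sin(180°/12) = 24.85 mm); Merging all regions: the regions partially overlap (shared area 5.75 mm²), so the edge portions inside another operand are dropped and the merged outline is re-measured after clipping — boundary = 126.19 mm. So its perimeter = 126.19 mm. Layer 24 (z = 3.6): the cylinder does not reach this height (z outside [0, 3.5]); the cube at (11.5, 8) (footprint 8.5×26.5) is included at this height (perimeter 70.00 mm); the cylinder at (9, 10.5): section is a regular 12-gon, circumradius r=4 (perimeter = 2·12·4.000·sin(180°/12) = 24.85 mm); Merging all regions: the regions partially overlap (shared area 5.75 mm²), so the edge portions inside another operand are dropped and the merged outline is re-measured after clipping — boundary = 82.71 mm. So its perimeter = 82.71 mm. Layer 20 is larger (126.19 vs 82.71 mm).

layer 20 (z = 3 mm)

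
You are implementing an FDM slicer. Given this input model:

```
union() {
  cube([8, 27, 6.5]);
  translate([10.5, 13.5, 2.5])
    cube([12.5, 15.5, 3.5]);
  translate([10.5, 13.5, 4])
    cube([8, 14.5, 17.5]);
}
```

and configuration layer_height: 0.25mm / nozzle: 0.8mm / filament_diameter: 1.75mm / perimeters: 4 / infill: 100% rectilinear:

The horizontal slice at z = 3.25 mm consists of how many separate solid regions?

2

At z = 3.25 mm: the 8×27 cube contributes its full rectangle; the cube at (10.5, 13.5) (footprint 12.5×15.5) is included at this height; the cube at (10.5, 13.5) is absent (z outside [4, 21.5]); Taking the union: the 2 present regions are separate (no shared area or edge), so areas and boundary lengths simply add and each stays a separate island — 2 connected regions. The result has 2 disconnected regions.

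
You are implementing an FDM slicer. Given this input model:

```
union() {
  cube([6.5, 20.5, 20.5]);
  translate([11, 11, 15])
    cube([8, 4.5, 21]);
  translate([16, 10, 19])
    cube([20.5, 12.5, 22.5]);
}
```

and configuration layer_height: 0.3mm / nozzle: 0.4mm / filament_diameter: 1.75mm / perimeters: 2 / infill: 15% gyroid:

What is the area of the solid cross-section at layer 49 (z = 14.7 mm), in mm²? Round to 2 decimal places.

At z = 14.7 mm: the cube (footprint 6.5×20.5) is included at this height (area 133.25 mm²); the cube at (11, 11) is not intersected at this z (z outside [15, 36]); the cube at (16, 10) does not reach this height (z outside [19, 41.5]); Merging all regions: only the 6.5×20.5 cube is present, so the union is just that shape — area = 133.25 mm². Overall, the cross-section is a single solid region. Net area = 133.25 mm².

133.25 mm²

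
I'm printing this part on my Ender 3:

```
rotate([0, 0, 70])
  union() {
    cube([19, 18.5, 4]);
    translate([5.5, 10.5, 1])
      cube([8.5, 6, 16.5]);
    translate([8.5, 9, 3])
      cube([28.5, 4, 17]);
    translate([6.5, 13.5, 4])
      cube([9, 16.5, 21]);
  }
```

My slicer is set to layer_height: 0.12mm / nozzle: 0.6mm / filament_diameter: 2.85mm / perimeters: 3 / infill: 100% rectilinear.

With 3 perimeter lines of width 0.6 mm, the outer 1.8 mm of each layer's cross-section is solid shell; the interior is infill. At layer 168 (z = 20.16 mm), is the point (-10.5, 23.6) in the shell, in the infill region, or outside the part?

At z = 20.16 mm: the cube does not reach this height (z outside [0, 4]); the cube at (5.5, 10.5) is not intersected at this z (z outside [1, 17.5]); the cube at (8.5, 9) is not intersected at this z (z outside [3, 20]); the cube at (6.5, 13.5) is present — its section is the full 9×16.5 rectangle; Taking the union: only the 9×16.5 cube at (6.5, 13.5) is present, so the union is just that shape — 1 connected region; (whole slice rotated 70° about Z — lengths, areas and connectivity unchanged). Overall, the cross-section is a single solid region. Undo the 70° rotation: the query point maps to (18.586, 17.938) in the un-rotated model frame. The nearest boundary edge runs (15.50, 13.50)→(15.50, 30.00); distance from the point to it = 3.09 mm. The point is not inside any of the regions above, so it lies outside the cross-section (3.09 mm from the nearest boundary).

outside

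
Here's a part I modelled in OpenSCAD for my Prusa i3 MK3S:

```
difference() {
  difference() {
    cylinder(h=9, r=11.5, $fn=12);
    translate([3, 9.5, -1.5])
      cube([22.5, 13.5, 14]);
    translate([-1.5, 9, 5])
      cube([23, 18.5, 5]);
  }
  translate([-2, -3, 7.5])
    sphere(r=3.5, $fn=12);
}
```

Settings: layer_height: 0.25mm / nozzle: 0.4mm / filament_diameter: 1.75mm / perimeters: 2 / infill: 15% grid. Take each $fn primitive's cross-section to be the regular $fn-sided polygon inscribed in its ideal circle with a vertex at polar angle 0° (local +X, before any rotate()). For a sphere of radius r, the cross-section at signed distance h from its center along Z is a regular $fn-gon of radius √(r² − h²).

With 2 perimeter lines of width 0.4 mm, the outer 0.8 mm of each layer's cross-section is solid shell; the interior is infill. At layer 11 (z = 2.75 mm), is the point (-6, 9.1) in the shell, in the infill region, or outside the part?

shell

At z = 2.75 mm: the r=11.5 cylinder contributes a regular 12-gon of circumradius 11.5; the 22.5×13.5 cube at (3, 9.5) contributes its full rectangle; the cube at (-1.5, 9) is absent (z outside [5, 10]); Taking the first minus the rest: starting from the r=11.5 cylinder, the 22.5×13.5 cube at (3, 9.5) partially overlaps it — only the 2.38 mm² overlap (of its 303.75 mm²) is removed, clipping the outline — 1 connected region; the sphere at (-2, -3) is absent (|z−center|=4.750 > r=3.5); After the difference (first − rest): none of the subtracted shapes is present at this height, so the result so far is unchanged — 1 connected region. Overall, the cross-section is a single solid region. The nearest boundary edge runs (-9.96, 5.75)→(-5.75, 9.96); distance from the point to it = 0.43 mm. The point is inside the cross-section, 0.43 mm from the nearest boundary — within the 0.8 mm shell band (2 × 0.4).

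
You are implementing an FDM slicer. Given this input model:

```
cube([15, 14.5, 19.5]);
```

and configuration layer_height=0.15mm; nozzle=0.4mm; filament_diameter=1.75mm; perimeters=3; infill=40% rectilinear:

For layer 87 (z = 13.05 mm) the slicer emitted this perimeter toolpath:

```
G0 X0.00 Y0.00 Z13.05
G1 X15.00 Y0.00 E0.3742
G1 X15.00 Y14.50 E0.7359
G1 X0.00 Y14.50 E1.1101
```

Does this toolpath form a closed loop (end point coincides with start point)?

Start point (G0): (0.00, 0.00). End point (last G1): the path does not return to the start — open.

no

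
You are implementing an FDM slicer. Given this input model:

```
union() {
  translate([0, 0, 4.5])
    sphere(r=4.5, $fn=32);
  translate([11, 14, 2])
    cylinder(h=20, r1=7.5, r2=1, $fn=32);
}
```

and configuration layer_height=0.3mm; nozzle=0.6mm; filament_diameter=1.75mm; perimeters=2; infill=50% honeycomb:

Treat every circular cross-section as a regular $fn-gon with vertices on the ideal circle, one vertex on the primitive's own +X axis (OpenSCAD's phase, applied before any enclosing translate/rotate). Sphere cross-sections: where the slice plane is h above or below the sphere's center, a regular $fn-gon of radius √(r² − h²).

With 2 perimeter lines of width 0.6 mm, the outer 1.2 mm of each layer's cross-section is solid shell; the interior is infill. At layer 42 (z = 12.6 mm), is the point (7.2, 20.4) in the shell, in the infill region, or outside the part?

outside

At z = 12.6 mm: the sphere is not intersected at this z (|z−center|=8.100 > r=4.5); the cone at (11, 14) contributes a regular 32-gon of circumradius 4.055 (interpolated between r1=7.5 and r2=1 at t=0.530); Merging all regions: only the cone at (11, 14) is present, so the union is just that shape — 1 connected region. Overall, the cross-section is a single solid region. The nearest boundary edge runs (9.45, 17.75)→(8.75, 17.37); distance from the point to it = 3.40 mm. The point is not inside any of the regions above, so it lies outside the cross-section (3.40 mm from the nearest boundary).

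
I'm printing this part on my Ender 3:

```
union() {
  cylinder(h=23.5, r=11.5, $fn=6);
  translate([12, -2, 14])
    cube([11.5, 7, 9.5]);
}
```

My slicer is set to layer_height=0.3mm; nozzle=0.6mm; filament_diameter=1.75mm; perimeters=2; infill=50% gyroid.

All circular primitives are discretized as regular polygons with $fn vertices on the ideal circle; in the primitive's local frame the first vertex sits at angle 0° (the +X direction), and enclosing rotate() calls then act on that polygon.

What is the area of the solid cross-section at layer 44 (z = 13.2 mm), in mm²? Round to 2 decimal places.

343.60 mm²

At z = 13.2 mm: the r=11.5 cylinder gives a regular 6-gon of circumradius 11.5 (constant along its height) (area = (6/2)·11.500²·sin(360°/6) = 343.60 mm²); the cube at (12, -2) does not reach this height (z outside [14, 23.5]); Merging all regions: only the r=11.5 cylinder is present, so the union is just that shape — area = 343.60 mm². Overall, the cross-section is a single solid region. Net area = 343.60 mm².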